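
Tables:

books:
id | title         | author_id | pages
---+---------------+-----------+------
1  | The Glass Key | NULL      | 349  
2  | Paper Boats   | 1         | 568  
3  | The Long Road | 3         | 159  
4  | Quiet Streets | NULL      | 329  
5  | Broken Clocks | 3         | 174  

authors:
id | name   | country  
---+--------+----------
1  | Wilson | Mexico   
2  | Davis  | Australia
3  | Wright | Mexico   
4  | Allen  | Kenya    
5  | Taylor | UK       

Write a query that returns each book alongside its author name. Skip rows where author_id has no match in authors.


INNER JOIN keeps only books rows whose author_id matches an id in authors. Walk through each book:
  - book 1 (The Glass Key): author_id=NULL, no match -> dropped
  - book 2 (Paper Boats): author_id=1 -> matches Wilson
  - book 3 (The Long Road): author_id=3 -> matches Wright
  - book 4 (Quiet Streets): author_id=NULL, no match -> dropped
  - book 5 (Broken Clocks): author_id=3 -> matches Wright
So 2 of 5 rows are dropped.

SQL:
SELECT a.title, b.name AS author
FROM books a
INNER JOIN authors b ON a.author_id = b.id

Result:
title         | author
--------------+-------
Paper Boats   | Wilson
The Long Road | Wright
Broken Clocks | Wright


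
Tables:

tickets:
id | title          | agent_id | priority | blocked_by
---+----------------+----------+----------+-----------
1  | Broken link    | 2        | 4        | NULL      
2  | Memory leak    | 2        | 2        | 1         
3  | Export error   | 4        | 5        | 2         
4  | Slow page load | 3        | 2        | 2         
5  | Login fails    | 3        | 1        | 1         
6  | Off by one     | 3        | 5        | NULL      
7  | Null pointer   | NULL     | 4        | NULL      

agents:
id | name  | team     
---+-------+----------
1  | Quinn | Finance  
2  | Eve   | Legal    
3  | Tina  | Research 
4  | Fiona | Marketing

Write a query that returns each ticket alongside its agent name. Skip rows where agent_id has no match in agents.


INNER JOIN keeps only tickets rows whose agent_id matches an id in agents. Walk through each ticket:
  - ticket 1 (Broken link): agent_id=2 -> matches Eve
  - ticket 2 (Memory leak): agent_id=2 -> matches Eve
  - ticket 3 (Export error): agent_id=4 -> matches Fiona
  - ticket 4 (Slow page load): agent_id=3 -> matches Tina
  - ticket 5 (Login fails): agent_id=3 -> matches Tina
  - ticket 6 (Off by one): agent_id=3 -> matches Tina
  - ticket 7 (Null pointer): agent_id=NULL, no match -> dropped
So 1 of 7 rows is dropped.

SQL:
SELECT a.title, b.name AS agent
FROM tickets a
INNER JOIN agents b ON a.agent_id = b.id

Result:
title          | agent
---------------+------
Broken link    | Eve  
Memory leak    | Eve  
Export error   | Fiona
Slow page load | Tina 
Login fails    | Tina 
Off by one     | Tina 


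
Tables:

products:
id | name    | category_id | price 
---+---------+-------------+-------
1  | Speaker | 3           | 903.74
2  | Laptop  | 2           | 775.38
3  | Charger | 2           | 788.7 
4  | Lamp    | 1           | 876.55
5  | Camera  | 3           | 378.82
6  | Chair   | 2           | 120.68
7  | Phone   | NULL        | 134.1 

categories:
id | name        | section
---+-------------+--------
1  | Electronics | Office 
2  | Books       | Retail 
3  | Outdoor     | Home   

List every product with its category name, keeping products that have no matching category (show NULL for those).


LEFT JOIN keeps every row from products (the left table); where category_id has no match in categories, the category columns become NULL. Walk through each product:
  - product 1 (Speaker): category_id=3 -> matches Outdoor
  - product 2 (Laptop): category_id=2 -> matches Books
  - product 3 (Charger): category_id=2 -> matches Books
  - product 4 (Lamp): category_id=1 -> matches Electronics
  - product 5 (Camera): category_id=3 -> matches Outdoor
  - product 6 (Chair): category_id=2 -> matches Books
  - product 7 (Phone): category_id=NULL, no match -> kept with NULL
All 7 rows appear; 1 has NULL category.

SQL:
SELECT a.name, b.name AS category
FROM products a
LEFT JOIN categories b ON a.category_id = b.id

Result:
name    | category   
--------+------------
Speaker | Outdoor    
Laptop  | Books      
Charger | Books      
Lamp    | Electronics
Camera  | Outdoor    
Chair   | Books      
Phone   | NULL       


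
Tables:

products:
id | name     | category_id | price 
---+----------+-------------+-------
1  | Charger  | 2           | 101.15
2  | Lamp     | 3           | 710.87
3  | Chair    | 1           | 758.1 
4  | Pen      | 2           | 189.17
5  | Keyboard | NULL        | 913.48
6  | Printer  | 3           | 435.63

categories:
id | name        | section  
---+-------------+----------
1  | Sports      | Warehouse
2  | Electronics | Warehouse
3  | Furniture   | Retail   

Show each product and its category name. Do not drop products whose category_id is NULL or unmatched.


LEFT JOIN keeps every row from products (the left table); where category_id has no match in categories, the category columns become NULL. Walk through each product:
  - product 1 (Charger): category_id=2 -> matches Electronics
  - product 2 (Lamp): category_id=3 -> matches Furniture
  - product 3 (Chair): category_id=1 -> matches Sports
  - product 4 (Pen): category_id=2 -> matches Electronics
  - product 5 (Keyboard): category_id=NULL, no match -> kept with NULL
  - product 6 (Printer): category_id=3 -> matches Furniture
All 6 rows appear; 1 has NULL category.

SQL:
SELECT a.name, b.name AS category
FROM products a
LEFT JOIN categories b ON a.category_id = b.id

Result:
name     | category   
---------+------------
Charger  | Electronics
Lamp     | Furniture  
Chair    | Sports     
Pen      | Electronics
Keyboard | NULL       
Printer  | Furniture  


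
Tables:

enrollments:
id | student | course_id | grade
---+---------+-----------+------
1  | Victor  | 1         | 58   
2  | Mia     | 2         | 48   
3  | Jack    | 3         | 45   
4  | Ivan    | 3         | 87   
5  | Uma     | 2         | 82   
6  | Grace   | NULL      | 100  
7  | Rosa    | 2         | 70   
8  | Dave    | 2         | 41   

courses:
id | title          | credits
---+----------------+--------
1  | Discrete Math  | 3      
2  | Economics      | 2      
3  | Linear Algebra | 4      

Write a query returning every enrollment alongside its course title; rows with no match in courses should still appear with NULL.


LEFT JOIN keeps every row from enrollments (the left table); where course_id has no match in courses, the course columns become NULL. Walk through each enrollment:
  - enrollment 1 (Victor): course_id=1 -> matches Discrete Math
  - enrollment 2 (Mia): course_id=2 -> matches Economics
  - enrollment 3 (Jack): course_id=3 -> matches Linear Algebra
  - enrollment 4 (Ivan): course_id=3 -> matches Linear Algebra
  - enrollment 5 (Uma): course_id=2 -> matches Economics
  - enrollment 6 (Grace): course_id=NULL, no match -> kept with NULL
  - enrollment 7 (Rosa): course_id=2 -> matches Economics
  - enrollment 8 (Dave): course_id=2 -> matches Economics
All 8 rows appear; 1 has NULL course.

SQL:
SELECT a.student, b.title AS course
FROM enrollments a
LEFT JOIN courses b ON a.course_id = b.id

Result:
student | course        
--------+---------------
Victor  | Discrete Math 
Mia     | Economics     
Jack    | Linear Algebra
Ivan    | Linear Algebra
Uma     | Economics     
Grace   | NULL          
Rosa    | Economics     
Dave    | Economics     


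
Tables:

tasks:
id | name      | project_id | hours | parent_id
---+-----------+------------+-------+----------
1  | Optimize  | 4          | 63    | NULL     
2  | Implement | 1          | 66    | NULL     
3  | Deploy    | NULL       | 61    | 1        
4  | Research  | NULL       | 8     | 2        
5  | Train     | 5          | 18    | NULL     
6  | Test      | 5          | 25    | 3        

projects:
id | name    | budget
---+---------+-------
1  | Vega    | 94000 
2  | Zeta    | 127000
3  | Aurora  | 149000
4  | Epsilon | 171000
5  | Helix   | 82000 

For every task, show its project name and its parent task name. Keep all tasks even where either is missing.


Two LEFT JOINs from the same base table tasks: one to projects via project_id, one to tasks itself via parent_id. Both are LEFT so every task is preserved.
Match against projects:
  - task 1 (Optimize): project_id=4 -> matches Epsilon
  - task 2 (Implement): project_id=1 -> matches Vega
  - task 3 (Deploy): project_id=NULL, no match -> kept with NULL
  - task 4 (Research): project_id=NULL, no match -> kept with NULL
  - task 5 (Train): project_id=5 -> matches Helix
  - task 6 (Test): project_id=5 -> matches Helix
Match against tasks (self):
  - task 1 (Optimize): parent_id=NULL -> NULL
  - task 2 (Implement): parent_id=NULL -> NULL
  - task 3 (Deploy): parent_id=1 -> Optimize
  - task 4 (Research): parent_id=2 -> Implement
  - task 5 (Train): parent_id=NULL -> NULL
  - task 6 (Test): parent_id=3 -> Deploy

SQL:
SELECT a.name, b.name AS project, c.name AS parent
FROM tasks a
LEFT JOIN projects b ON a.project_id = b.id
LEFT JOIN tasks c ON a.parent_id = c.id

Result:
name      | project | parent   
----------+---------+----------
Optimize  | Epsilon | NULL     
Implement | Vega    | NULL     
Deploy    | NULL    | Optimize 
Research  | NULL    | Implement
Train     | Helix   | NULL     
Test      | Helix   | Deploy   


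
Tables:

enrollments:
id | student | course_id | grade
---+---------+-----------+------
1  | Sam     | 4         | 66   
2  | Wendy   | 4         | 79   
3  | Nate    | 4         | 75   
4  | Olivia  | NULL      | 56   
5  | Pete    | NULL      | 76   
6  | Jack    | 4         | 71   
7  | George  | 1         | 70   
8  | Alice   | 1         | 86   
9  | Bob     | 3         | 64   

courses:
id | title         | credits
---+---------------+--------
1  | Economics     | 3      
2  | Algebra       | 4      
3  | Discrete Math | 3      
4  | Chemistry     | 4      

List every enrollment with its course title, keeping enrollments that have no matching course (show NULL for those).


LEFT JOIN keeps every row from enrollments (the left table); where course_id has no match in courses, the course columns become NULL. Walk through each enrollment:
  - enrollment 1 (Sam): course_id=4 -> matches Chemistry
  - enrollment 2 (Wendy): course_id=4 -> matches Chemistry
  - enrollment 3 (Nate): course_id=4 -> matches Chemistry
  - enrollment 4 (Olivia): course_id=NULL, no match -> kept with NULL
  - enrollment 5 (Pete): course_id=NULL, no match -> kept with NULL
  - enrollment 6 (Jack): course_id=4 -> matches Chemistry
  - enrollment 7 (George): course_id=1 -> matches Economics
  - enrollment 8 (Alice): course_id=1 -> matches Economics
  - enrollment 9 (Bob): course_id=3 -> matches Discrete Math
All 9 rows appear; 2 have NULL course.

SQL:
SELECT a.student, b.title AS course
FROM enrollments a
LEFT JOIN courses b ON a.course_id = b.id

Result:
student | course       
--------+--------------
Sam     | Chemistry    
Wendy   | Chemistry    
Nate    | Chemistry    
Olivia  | NULL         
Pete    | NULL         
Jack    | Chemistry    
George  | Economics    
Alice   | Economics    
Bob     | Discrete Math


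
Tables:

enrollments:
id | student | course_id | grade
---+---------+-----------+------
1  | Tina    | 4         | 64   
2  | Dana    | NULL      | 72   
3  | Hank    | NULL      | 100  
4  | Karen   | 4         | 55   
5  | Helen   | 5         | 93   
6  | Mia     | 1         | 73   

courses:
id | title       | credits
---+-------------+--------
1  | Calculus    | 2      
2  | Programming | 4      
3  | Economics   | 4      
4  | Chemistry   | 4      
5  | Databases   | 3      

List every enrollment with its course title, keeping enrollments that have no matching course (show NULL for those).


LEFT JOIN keeps every row from enrollments (the left table); where course_id has no match in courses, the course columns become NULL. Walk through each enrollment:
  - enrollment 1 (Tina): course_id=4 -> matches Chemistry
  - enrollment 2 (Dana): course_id=NULL, no match -> kept with NULL
  - enrollment 3 (Hank): course_id=NULL, no match -> kept with NULL
  - enrollment 4 (Karen): course_id=4 -> matches Chemistry
  - enrollment 5 (Helen): course_id=5 -> matches Databases
  - enrollment 6 (Mia): course_id=1 -> matches Calculus
All 6 rows appear; 2 have NULL course.

SQL:
SELECT a.student, b.title AS course
FROM enrollments a
LEFT JOIN courses b ON a.course_id = b.id

Result:
student | course   
--------+----------
Tina    | Chemistry
Dana    | NULL     
Hank    | NULL     
Karen   | Chemistry
Helen   | Databases
Mia     | Calculus 


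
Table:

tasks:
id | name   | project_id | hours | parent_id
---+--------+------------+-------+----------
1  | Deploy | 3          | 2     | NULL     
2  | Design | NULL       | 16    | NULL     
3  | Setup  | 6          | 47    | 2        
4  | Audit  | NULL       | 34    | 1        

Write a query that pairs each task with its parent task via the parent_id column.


This is a self-join: tasks is joined to a second copy of itself, matching each row's parent_id to another row's id. Use LEFT JOIN so rows with parent_id=NULL are kept.
  - task 1 (Deploy): parent_id=NULL -> NULL
  - task 2 (Design): parent_id=NULL -> NULL
  - task 3 (Setup): parent_id=2 -> Design
  - task 4 (Audit): parent_id=1 -> Deploy

SQL:
SELECT a.name AS item, b.name AS parent
FROM tasks a
LEFT JOIN tasks b ON a.parent_id = b.id

Result:
item   | parent
-------+-------
Deploy | NULL  
Design | NULL  
Setup  | Design
Audit  | Deploy


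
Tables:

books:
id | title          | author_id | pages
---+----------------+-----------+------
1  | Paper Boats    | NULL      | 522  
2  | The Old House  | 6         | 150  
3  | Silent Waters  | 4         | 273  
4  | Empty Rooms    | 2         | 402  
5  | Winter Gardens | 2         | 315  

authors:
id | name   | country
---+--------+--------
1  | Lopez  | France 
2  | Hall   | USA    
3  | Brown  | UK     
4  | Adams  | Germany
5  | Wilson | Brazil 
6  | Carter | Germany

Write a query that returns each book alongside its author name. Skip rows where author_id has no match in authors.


INNER JOIN keeps only books rows whose author_id matches an id in authors. Walk through each book:
  - book 1 (Paper Boats): author_id=NULL, no match -> dropped
  - book 2 (The Old House): author_id=6 -> matches Carter
  - book 3 (Silent Waters): author_id=4 -> matches Adams
  - book 4 (Empty Rooms): author_id=2 -> matches Hall
  - book 5 (Winter Gardens): author_id=2 -> matches Hall
So 1 of 5 rows is dropped.

SQL:
SELECT a.title, b.name AS author
FROM books a
INNER JOIN authors b ON a.author_id = b.id

Result:
title          | author
---------------+-------
The Old House  | Carter
Silent Waters  | Adams 
Empty Rooms    | Hall  
Winter Gardens | Hall  


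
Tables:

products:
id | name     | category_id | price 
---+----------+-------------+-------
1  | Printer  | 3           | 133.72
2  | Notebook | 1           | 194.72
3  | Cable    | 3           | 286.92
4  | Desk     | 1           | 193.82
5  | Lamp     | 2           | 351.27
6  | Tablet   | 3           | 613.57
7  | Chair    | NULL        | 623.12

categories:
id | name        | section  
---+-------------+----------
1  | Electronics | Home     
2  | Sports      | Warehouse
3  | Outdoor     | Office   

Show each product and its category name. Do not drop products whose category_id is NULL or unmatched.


LEFT JOIN keeps every row from products (the left table); where category_id has no match in categories, the category columns become NULL. Walk through each product:
  - product 1 (Printer): category_id=3 -> matches Outdoor
  - product 2 (Notebook): category_id=1 -> matches Electronics
  - product 3 (Cable): category_id=3 -> matches Outdoor
  - product 4 (Desk): category_id=1 -> matches Electronics
  - product 5 (Lamp): category_id=2 -> matches Sports
  - product 6 (Tablet): category_id=3 -> matches Outdoor
  - product 7 (Chair): category_id=NULL, no match -> kept with NULL
All 7 rows appear; 1 has NULL category.

SQL:
SELECT a.name, b.name AS category
FROM products a
LEFT JOIN categories b ON a.category_id = b.id

Result:
name     | category   
---------+------------
Printer  | Outdoor    
Notebook | Electronics
Cable    | Outdoor    
Desk     | Electronics
Lamp     | Sports     
Tablet   | Outdoor    
Chair    | NULL       


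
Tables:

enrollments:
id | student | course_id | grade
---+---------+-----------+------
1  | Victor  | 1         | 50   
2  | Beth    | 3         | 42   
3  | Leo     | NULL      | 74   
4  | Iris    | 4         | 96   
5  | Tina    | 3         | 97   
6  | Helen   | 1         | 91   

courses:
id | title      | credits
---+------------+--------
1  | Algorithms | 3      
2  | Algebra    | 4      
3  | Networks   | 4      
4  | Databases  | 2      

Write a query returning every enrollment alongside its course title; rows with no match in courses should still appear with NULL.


LEFT JOIN keeps every row from enrollments (the left table); where course_id has no match in courses, the course columns become NULL. Walk through each enrollment:
  - enrollment 1 (Victor): course_id=1 -> matches Algorithms
  - enrollment 2 (Beth): course_id=3 -> matches Networks
  - enrollment 3 (Leo): course_id=NULL, no match -> kept with NULL
  - enrollment 4 (Iris): course_id=4 -> matches Databases
  - enrollment 5 (Tina): course_id=3 -> matches Networks
  - enrollment 6 (Helen): course_id=1 -> matches Algorithms
All 6 rows appear; 1 has NULL course.

SQL:
SELECT a.student, b.title AS course
FROM enrollments a
LEFT JOIN courses b ON a.course_id = b.id

Result:
student | course    
--------+-----------
Victor  | Algorithms
Beth    | Networks  
Leo     | NULL      
Iris    | Databases 
Tina    | Networks  
Helen   | Algorithms


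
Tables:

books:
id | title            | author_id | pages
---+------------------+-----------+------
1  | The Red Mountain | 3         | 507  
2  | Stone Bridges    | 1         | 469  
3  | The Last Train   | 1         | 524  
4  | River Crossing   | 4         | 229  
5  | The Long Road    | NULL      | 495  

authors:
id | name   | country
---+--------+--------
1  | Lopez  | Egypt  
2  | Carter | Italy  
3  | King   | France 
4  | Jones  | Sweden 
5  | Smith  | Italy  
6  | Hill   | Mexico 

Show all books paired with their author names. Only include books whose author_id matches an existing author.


INNER JOIN keeps only books rows whose author_id matches an id in authors. Walk through each book:
  - book 1 (The Red Mountain): author_id=3 -> matches King
  - book 2 (Stone Bridges): author_id=1 -> matches Lopez
  - book 3 (The Last Train): author_id=1 -> matches Lopez
  - book 4 (River Crossing): author_id=4 -> matches Jones
  - book 5 (The Long Road): author_id=NULL, no match -> dropped
So 1 of 5 rows is dropped.

SQL:
SELECT a.title, b.name AS author
FROM books a
INNER JOIN authors b ON a.author_id = b.id

Result:
title            | author
-----------------+-------
The Red Mountain | King  
Stone Bridges    | Lopez 
The Last Train   | Lopez 
River Crossing   | Jones 


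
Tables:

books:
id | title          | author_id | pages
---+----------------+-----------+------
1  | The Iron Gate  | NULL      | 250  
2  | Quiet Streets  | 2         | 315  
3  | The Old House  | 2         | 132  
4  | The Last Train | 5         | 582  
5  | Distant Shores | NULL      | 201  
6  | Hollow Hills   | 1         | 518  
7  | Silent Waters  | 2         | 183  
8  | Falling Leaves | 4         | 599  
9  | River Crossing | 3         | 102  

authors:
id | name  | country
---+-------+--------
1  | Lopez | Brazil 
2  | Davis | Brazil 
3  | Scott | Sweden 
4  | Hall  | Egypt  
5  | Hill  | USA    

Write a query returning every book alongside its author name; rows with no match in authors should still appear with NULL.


LEFT JOIN keeps every row from books (the left table); where author_id has no match in authors, the author columns become NULL. Walk through each book:
  - book 1 (The Iron Gate): author_id=NULL, no match -> kept with NULL
  - book 2 (Quiet Streets): author_id=2 -> matches Davis
  - book 3 (The Old House): author_id=2 -> matches Davis
  - book 4 (The Last Train): author_id=5 -> matches Hill
  - book 5 (Distant Shores): author_id=NULL, no match -> kept with NULL
  - book 6 (Hollow Hills): author_id=1 -> matches Lopez
  - book 7 (Silent Waters): author_id=2 -> matches Davis
  - book 8 (Falling Leaves): author_id=4 -> matches Hall
  - book 9 (River Crossing): author_id=3 -> matches Scott
All 9 rows appear; 2 have NULL author.

SQL:
SELECT a.title, b.name AS author
FROM books a
LEFT JOIN authors b ON a.author_id = b.id

Result:
title          | author
---------------+-------
The Iron Gate  | NULL  
Quiet Streets  | Davis 
The Old House  | Davis 
The Last Train | Hill  
Distant Shores | NULL  
Hollow Hills   | Lopez 
Silent Waters  | Davis 
Falling Leaves | Hall  
River Crossing | Scott 


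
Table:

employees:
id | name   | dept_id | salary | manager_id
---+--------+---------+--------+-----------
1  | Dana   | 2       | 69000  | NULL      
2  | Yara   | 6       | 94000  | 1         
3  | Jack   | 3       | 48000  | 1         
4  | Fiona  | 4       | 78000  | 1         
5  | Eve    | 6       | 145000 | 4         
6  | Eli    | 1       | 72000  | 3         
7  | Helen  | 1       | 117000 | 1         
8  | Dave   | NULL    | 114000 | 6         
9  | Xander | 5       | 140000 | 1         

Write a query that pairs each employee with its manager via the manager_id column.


This is a self-join: employees is joined to a second copy of itself, matching each row's manager_id to another row's id. Use LEFT JOIN so rows with manager_id=NULL are kept.
  - employee 1 (Dana): manager_id=NULL -> NULL
  - employee 2 (Yara): manager_id=1 -> Dana
  - employee 3 (Jack): manager_id=1 -> Dana
  - employee 4 (Fiona): manager_id=1 -> Dana
  - employee 5 (Eve): manager_id=4 -> Fiona
  - employee 6 (Eli): manager_id=3 -> Jack
  - employee 7 (Helen): manager_id=1 -> Dana
  - employee 8 (Dave): manager_id=6 -> Eli
  - employee 9 (Xander): manager_id=1 -> Dana

SQL:
SELECT a.name AS item, b.name AS manager
FROM employees a
LEFT JOIN employees b ON a.manager_id = b.id

Result:
item   | manager
-------+--------
Dana   | NULL   
Yara   | Dana   
Jack   | Dana   
Fiona  | Dana   
Eve    | Fiona  
Eli    | Jack   
Helen  | Dana   
Dave   | Eli    
Xander | Dana   


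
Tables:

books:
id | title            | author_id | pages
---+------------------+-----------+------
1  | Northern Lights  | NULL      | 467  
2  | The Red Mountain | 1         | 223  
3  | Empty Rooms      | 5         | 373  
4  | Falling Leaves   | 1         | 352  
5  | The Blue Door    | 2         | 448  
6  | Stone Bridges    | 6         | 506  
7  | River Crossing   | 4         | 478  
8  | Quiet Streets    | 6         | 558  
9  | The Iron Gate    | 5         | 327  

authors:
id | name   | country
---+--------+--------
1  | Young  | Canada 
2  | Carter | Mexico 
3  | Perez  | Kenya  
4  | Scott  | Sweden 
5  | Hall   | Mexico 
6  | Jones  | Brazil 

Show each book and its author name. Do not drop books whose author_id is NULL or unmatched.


LEFT JOIN keeps every row from books (the left table); where author_id has no match in authors, the author columns become NULL. Walk through each book:
  - book 1 (Northern Lights): author_id=NULL, no match -> kept with NULL
  - book 2 (The Red Mountain): author_id=1 -> matches Young
  - book 3 (Empty Rooms): author_id=5 -> matches Hall
  - book 4 (Falling Leaves): author_id=1 -> matches Young
  - book 5 (The Blue Door): author_id=2 -> matches Carter
  - book 6 (Stone Bridges): author_id=6 -> matches Jones
  - book 7 (River Crossing): author_id=4 -> matches Scott
  - book 8 (Quiet Streets): author_id=6 -> matches Jones
  - book 9 (The Iron Gate): author_id=5 -> matches Hall
All 9 rows appear; 1 has NULL author.

SQL:
SELECT a.title, b.name AS author
FROM books a
LEFT JOIN authors b ON a.author_id = b.id

Result:
title            | author
-----------------+-------
Northern Lights  | NULL  
The Red Mountain | Young 
Empty Rooms      | Hall  
Falling Leaves   | Young 
The Blue Door    | Carter
Stone Bridges    | Jones 
River Crossing   | Scott 
Quiet Streets    | Jones 
The Iron Gate    | Hall  


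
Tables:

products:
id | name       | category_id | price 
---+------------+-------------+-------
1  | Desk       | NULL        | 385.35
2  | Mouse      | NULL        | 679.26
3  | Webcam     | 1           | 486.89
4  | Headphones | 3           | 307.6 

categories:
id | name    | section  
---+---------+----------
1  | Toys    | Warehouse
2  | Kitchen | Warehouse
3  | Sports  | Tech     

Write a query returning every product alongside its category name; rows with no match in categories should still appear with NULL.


LEFT JOIN keeps every row from products (the left table); where category_id has no match in categories, the category columns become NULL. Walk through each product:
  - product 1 (Desk): category_id=NULL, no match -> kept with NULL
  - product 2 (Mouse): category_id=NULL, no match -> kept with NULL
  - product 3 (Webcam): category_id=1 -> matches Toys
  - product 4 (Headphones): category_id=3 -> matches Sports
All 4 rows appear; 2 have NULL category.

SQL:
SELECT a.name, b.name AS category
FROM products a
LEFT JOIN categories b ON a.category_id = b.id

Result:
name       | category
-----------+---------
Desk       | NULL    
Mouse      | NULL    
Webcam     | Toys    
Headphones | Sports  


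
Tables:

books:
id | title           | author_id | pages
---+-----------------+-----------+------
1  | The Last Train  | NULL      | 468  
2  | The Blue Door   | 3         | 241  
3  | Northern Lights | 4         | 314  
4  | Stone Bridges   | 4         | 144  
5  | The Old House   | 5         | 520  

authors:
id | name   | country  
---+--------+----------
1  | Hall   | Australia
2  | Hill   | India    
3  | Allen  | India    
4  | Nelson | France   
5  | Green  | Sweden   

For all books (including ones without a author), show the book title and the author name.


LEFT JOIN keeps every row from books (the left table); where author_id has no match in authors, the author columns become NULL. Walk through each book:
  - book 1 (The Last Train): author_id=NULL, no match -> kept with NULL
  - book 2 (The Blue Door): author_id=3 -> matches Allen
  - book 3 (Northern Lights): author_id=4 -> matches Nelson
  - book 4 (Stone Bridges): author_id=4 -> matches Nelson
  - book 5 (The Old House): author_id=5 -> matches Green
All 5 rows appear; 1 has NULL author.

SQL:
SELECT a.title, b.name AS author
FROM books a
LEFT JOIN authors b ON a.author_id = b.id

Result:
title           | author
----------------+-------
The Last Train  | NULL  
The Blue Door   | Allen 
Northern Lights | Nelson
Stone Bridges   | Nelson
The Old House   | Green 


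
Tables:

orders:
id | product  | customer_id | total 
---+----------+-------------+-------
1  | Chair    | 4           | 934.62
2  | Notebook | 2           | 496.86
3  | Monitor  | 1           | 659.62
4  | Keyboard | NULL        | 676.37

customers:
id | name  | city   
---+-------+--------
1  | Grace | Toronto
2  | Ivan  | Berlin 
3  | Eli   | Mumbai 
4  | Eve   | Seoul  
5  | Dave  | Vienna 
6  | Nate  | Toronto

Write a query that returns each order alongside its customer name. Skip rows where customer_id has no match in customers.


INNER JOIN keeps only orders rows whose customer_id matches an id in customers. Walk through each order:
  - order 1 (Chair): customer_id=4 -> matches Eve
  - order 2 (Notebook): customer_id=2 -> matches Ivan
  - order 3 (Monitor): customer_id=1 -> matches Grace
  - order 4 (Keyboard): customer_id=NULL, no match -> dropped
So 1 of 4 rows is dropped.

SQL:
SELECT a.product, b.name AS customer
FROM orders a
INNER JOIN customers b ON a.customer_id = b.id

Result:
product  | customer
---------+---------
Chair    | Eve     
Notebook | Ivan    
Monitor  | Grace   


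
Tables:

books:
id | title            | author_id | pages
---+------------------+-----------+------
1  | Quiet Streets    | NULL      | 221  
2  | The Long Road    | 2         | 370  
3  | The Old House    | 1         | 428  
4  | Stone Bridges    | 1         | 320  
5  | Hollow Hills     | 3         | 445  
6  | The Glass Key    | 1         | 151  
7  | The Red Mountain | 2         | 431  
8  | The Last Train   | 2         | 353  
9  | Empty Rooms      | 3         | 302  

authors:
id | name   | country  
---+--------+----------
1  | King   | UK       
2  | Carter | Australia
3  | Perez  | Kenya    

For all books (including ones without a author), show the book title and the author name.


LEFT JOIN keeps every row from books (the left table); where author_id has no match in authors, the author columns become NULL. Walk through each book:
  - book 1 (Quiet Streets): author_id=NULL, no match -> kept with NULL
  - book 2 (The Long Road): author_id=2 -> matches Carter
  - book 3 (The Old House): author_id=1 -> matches King
  - book 4 (Stone Bridges): author_id=1 -> matches King
  - book 5 (Hollow Hills): author_id=3 -> matches Perez
  - book 6 (The Glass Key): author_id=1 -> matches King
  - book 7 (The Red Mountain): author_id=2 -> matches Carter
  - book 8 (The Last Train): author_id=2 -> matches Carter
  - book 9 (Empty Rooms): author_id=3 -> matches Perez
All 9 rows appear; 1 has NULL author.

SQL:
SELECT a.title, b.name AS author
FROM books a
LEFT JOIN authors b ON a.author_id = b.id

Result:
title            | author
-----------------+-------
Quiet Streets    | NULL  
The Long Road    | Carter
The Old House    | King  
Stone Bridges    | King  
Hollow Hills     | Perez 
The Glass Key    | King  
The Red Mountain | Carter
The Last Train   | Carter
Empty Rooms      | Perez 


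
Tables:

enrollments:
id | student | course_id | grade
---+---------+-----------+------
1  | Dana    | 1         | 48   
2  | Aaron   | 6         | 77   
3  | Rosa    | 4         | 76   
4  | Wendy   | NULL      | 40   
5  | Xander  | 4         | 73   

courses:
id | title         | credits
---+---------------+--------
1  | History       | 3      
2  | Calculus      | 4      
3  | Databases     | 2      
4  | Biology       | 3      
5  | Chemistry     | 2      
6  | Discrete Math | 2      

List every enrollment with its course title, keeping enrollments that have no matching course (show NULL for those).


LEFT JOIN keeps every row from enrollments (the left table); where course_id has no match in courses, the course columns become NULL. Walk through each enrollment:
  - enrollment 1 (Dana): course_id=1 -> matches History
  - enrollment 2 (Aaron): course_id=6 -> matches Discrete Math
  - enrollment 3 (Rosa): course_id=4 -> matches Biology
  - enrollment 4 (Wendy): course_id=NULL, no match -> kept with NULL
  - enrollment 5 (Xander): course_id=4 -> matches Biology
All 5 rows appear; 1 has NULL course.

SQL:
SELECT a.student, b.title AS course
FROM enrollments a
LEFT JOIN courses b ON a.course_id = b.id

Result:
student | course       
--------+--------------
Dana    | History      
Aaron   | Discrete Math
Rosa    | Biology      
Wendy   | NULL         
Xander  | Biology      


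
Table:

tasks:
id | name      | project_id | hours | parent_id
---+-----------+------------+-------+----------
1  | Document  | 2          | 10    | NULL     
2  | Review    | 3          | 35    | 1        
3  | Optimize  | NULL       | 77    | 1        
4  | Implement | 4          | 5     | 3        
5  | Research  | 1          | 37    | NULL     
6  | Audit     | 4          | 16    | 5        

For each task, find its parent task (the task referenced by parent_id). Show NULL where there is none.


This is a self-join: tasks is joined to a second copy of itself, matching each row's parent_id to another row's id. Use LEFT JOIN so rows with parent_id=NULL are kept.
  - task 1 (Document): parent_id=NULL -> NULL
  - task 2 (Review): parent_id=1 -> Document
  - task 3 (Optimize): parent_id=1 -> Document
  - task 4 (Implement): parent_id=3 -> Optimize
  - task 5 (Research): parent_id=NULL -> NULL
  - task 6 (Audit): parent_id=5 -> Research

SQL:
SELECT a.name AS item, b.name AS parent
FROM tasks a
LEFT JOIN tasks b ON a.parent_id = b.id

Result:
item      | parent  
----------+---------
Document  | NULL    
Review    | Document
Optimize  | Document
Implement | Optimize
Research  | NULL    
Audit     | Research


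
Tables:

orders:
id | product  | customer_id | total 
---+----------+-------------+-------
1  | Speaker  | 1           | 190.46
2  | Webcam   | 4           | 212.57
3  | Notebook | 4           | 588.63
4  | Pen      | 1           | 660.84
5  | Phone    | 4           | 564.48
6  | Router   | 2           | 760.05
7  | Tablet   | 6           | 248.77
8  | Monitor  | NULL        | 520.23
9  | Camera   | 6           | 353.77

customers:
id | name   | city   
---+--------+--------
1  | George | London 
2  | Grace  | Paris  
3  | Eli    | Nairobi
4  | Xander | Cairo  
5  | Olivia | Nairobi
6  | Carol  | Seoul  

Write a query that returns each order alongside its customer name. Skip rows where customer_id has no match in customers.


INNER JOIN keeps only orders rows whose customer_id matches an id in customers. Walk through each order:
  - order 1 (Speaker): customer_id=1 -> matches George
  - order 2 (Webcam): customer_id=4 -> matches Xander
  - order 3 (Notebook): customer_id=4 -> matches Xander
  - order 4 (Pen): customer_id=1 -> matches George
  - order 5 (Phone): customer_id=4 -> matches Xander
  - order 6 (Router): customer_id=2 -> matches Grace
  - order 7 (Tablet): customer_id=6 -> matches Carol
  - order 8 (Monitor): customer_id=NULL, no match -> dropped
  - order 9 (Camera): customer_id=6 -> matches Carol
So 1 of 9 rows is dropped.

SQL:
SELECT a.product, b.name AS customer
FROM orders a
INNER JOIN customers b ON a.customer_id = b.id

Result:
product  | customer
---------+---------
Speaker  | George  
Webcam   | Xander  
Notebook | Xander  
Pen      | George  
Phone    | Xander  
Router   | Grace   
Tablet   | Carol   
Camera   | Carol   


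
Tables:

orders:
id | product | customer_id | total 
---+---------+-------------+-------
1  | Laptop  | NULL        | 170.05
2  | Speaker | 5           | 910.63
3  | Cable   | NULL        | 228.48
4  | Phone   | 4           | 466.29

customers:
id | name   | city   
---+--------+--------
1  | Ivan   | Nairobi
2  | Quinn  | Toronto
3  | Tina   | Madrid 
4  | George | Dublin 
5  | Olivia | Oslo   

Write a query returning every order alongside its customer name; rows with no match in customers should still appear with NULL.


LEFT JOIN keeps every row from orders (the left table); where customer_id has no match in customers, the customer columns become NULL. Walk through each order:
  - order 1 (Laptop): customer_id=NULL, no match -> kept with NULL
  - order 2 (Speaker): customer_id=5 -> matches Olivia
  - order 3 (Cable): customer_id=NULL, no match -> kept with NULL
  - order 4 (Phone): customer_id=4 -> matches George
All 4 rows appear; 2 have NULL customer.

SQL:
SELECT a.product, b.name AS customer
FROM orders a
LEFT JOIN customers b ON a.customer_id = b.id

Result:
product | customer
--------+---------
Laptop  | NULL    
Speaker | Olivia  
Cable   | NULL    
Phone   | George  


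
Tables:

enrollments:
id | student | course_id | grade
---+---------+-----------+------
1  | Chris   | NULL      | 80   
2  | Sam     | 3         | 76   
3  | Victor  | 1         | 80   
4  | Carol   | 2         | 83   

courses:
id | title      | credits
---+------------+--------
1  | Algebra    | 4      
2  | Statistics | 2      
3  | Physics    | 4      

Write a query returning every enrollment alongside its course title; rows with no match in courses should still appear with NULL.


LEFT JOIN keeps every row from enrollments (the left table); where course_id has no match in courses, the course columns become NULL. Walk through each enrollment:
  - enrollment 1 (Chris): course_id=NULL, no match -> kept with NULL
  - enrollment 2 (Sam): course_id=3 -> matches Physics
  - enrollment 3 (Victor): course_id=1 -> matches Algebra
  - enrollment 4 (Carol): course_id=2 -> matches Statistics
All 4 rows appear; 1 has NULL course.

SQL:
SELECT a.student, b.title AS course
FROM enrollments a
LEFT JOIN courses b ON a.course_id = b.id

Result:
student | course    
--------+-----------
Chris   | NULL      
Sam     | Physics   
Victor  | Algebra   
Carol   | Statistics


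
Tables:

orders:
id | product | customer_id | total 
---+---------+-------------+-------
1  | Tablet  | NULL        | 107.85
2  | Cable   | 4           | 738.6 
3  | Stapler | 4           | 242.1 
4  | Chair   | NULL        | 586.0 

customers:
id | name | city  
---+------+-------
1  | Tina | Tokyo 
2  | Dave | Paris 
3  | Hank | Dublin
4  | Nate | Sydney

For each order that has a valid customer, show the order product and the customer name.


INNER JOIN keeps only orders rows whose customer_id matches an id in customers. Walk through each order:
  - order 1 (Tablet): customer_id=NULL, no match -> dropped
  - order 2 (Cable): customer_id=4 -> matches Nate
  - order 3 (Stapler): customer_id=4 -> matches Nate
  - order 4 (Chair): customer_id=NULL, no match -> dropped
So 2 of 4 rows are dropped.

SQL:
SELECT a.product, b.name AS customer
FROM orders a
INNER JOIN customers b ON a.customer_id = b.id

Result:
product | customer
--------+---------
Cable   | Nate    
Stapler | Nate    


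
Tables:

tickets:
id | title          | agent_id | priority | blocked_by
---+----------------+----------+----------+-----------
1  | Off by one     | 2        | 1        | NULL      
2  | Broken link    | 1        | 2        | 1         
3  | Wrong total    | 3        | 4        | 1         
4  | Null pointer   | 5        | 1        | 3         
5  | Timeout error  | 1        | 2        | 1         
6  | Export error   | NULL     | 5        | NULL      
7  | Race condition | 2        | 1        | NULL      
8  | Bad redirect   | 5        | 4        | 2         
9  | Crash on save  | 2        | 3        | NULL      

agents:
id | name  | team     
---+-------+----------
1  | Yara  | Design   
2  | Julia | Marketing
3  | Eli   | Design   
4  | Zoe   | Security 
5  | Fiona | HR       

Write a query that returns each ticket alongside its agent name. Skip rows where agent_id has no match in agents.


INNER JOIN keeps only tickets rows whose agent_id matches an id in agents. Walk through each ticket:
  - ticket 1 (Off by one): agent_id=2 -> matches Julia
  - ticket 2 (Broken link): agent_id=1 -> matches Yara
  - ticket 3 (Wrong total): agent_id=3 -> matches Eli
  - ticket 4 (Null pointer): agent_id=5 -> matches Fiona
  - ticket 5 (Timeout error): agent_id=1 -> matches Yara
  - ticket 6 (Export error): agent_id=NULL, no match -> dropped
  - ticket 7 (Race condition): agent_id=2 -> matches Julia
  - ticket 8 (Bad redirect): agent_id=5 -> matches Fiona
  - ticket 9 (Crash on save): agent_id=2 -> matches Julia
So 1 of 9 rows is dropped.

SQL:
SELECT a.title, b.name AS agent
FROM tickets a
INNER JOIN agents b ON a.agent_id = b.id

Result:
title          | agent
---------------+------
Off by one     | Julia
Broken link    | Yara 
Wrong total    | Eli  
Null pointer   | Fiona
Timeout error  | Yara 
Race condition | Julia
Bad redirect   | Fiona
Crash on save  | Julia


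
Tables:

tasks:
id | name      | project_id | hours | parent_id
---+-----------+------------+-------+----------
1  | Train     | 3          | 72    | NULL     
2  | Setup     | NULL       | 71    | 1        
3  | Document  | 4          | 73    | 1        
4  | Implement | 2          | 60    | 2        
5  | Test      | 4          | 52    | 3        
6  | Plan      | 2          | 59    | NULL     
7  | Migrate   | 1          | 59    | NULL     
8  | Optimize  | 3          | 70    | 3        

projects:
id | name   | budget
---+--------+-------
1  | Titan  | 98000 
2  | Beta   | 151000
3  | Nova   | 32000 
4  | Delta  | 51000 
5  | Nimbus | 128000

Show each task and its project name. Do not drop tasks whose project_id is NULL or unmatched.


LEFT JOIN keeps every row from tasks (the left table); where project_id has no match in projects, the project columns become NULL. Walk through each task:
  - task 1 (Train): project_id=3 -> matches Nova
  - task 2 (Setup): project_id=NULL, no match -> kept with NULL
  - task 3 (Document): project_id=4 -> matches Delta
  - task 4 (Implement): project_id=2 -> matches Beta
  - task 5 (Test): project_id=4 -> matches Delta
  - task 6 (Plan): project_id=2 -> matches Beta
  - task 7 (Migrate): project_id=1 -> matches Titan
  - task 8 (Optimize): project_id=3 -> matches Nova
All 8 rows appear; 1 has NULL project.

SQL:
SELECT a.name, b.name AS project
FROM tasks a
LEFT JOIN projects b ON a.project_id = b.id

Result:
name      | project
----------+--------
Train     | Nova   
Setup     | NULL   
Document  | Delta  
Implement | Beta   
Test      | Delta  
Plan      | Beta   
Migrate   | Titan  
Optimize  | Nova   
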